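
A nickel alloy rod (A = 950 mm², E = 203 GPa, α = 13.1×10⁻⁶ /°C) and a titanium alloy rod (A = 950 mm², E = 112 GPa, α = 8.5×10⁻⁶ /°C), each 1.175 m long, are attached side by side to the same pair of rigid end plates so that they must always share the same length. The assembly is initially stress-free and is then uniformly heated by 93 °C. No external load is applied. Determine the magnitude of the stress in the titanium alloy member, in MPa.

Both members must finish at the same length. With the larger α, the nickel alloy tends to over-expand; the plates restrain it, putting the nickel alloy in compression and the titanium alloy in tension. With no external load the two internal forces are equal and opposite, magnitude P.
Equating the net (thermal + elastic) strains gives |α₁ − α₂|·ΔT = P·[1/(A₁E₁) + 1/(A₂E₂)].
|α₁ − α₂|·ΔT = 4.6×10⁻⁶ × 93 = 0.0004278.
1/(A₁E₁) + 1/(A₂E₂) = 1/(950×203×10³) + 1/(950×112×10³) = 1.458×10⁻⁸ N⁻¹.
So P = 0.0004278 / 1.458×10⁻⁸ = 29.33 kN.
σ_{titanium alloy} = P/A₂ = 29330/950 = 30.88 MPa, tensile.

σ ≈ 30.9 MPa (tensile)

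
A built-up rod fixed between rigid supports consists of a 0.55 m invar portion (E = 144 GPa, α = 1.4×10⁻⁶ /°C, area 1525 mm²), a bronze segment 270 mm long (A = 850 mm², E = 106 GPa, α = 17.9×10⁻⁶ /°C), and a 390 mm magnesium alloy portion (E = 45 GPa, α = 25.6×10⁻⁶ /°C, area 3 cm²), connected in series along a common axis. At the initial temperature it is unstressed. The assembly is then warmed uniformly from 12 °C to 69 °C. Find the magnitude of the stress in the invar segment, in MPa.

σ ≈ 16.9 MPa (compressive)

Free thermal expansion of the whole bar: Σ αᵢΔT Lᵢ = 1.4×10⁻⁶×57×550 + 17.9×10⁻⁶×57×270 + 25.6×10⁻⁶×57×390 = 0.8885 mm.
The rigid supports impose zero overall length change; the single axial force P common to all segments must satisfy P Σ Lᵢ/(AᵢEᵢ) = δ_free.
The series flexibility is Σ Lᵢ/(AᵢEᵢ) = 550/(1525×144×10³) + 270/(850×106×10³) + 390/(300×45×10³) = 3.439×10⁻⁵ mm/N.
Hence P = δ_free / Σ(L/AE) = 0.8885/3.439×10⁻⁵ = 25.83 kN (compressive).
σ_{invar} = P / A = 25830 / 1525 = 16.94 MPa.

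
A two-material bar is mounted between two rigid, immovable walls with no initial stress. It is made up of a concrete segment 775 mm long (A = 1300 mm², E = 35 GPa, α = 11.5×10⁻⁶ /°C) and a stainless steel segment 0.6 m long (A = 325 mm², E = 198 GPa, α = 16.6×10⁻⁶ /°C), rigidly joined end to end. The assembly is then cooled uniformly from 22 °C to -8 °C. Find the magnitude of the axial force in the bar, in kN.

P ≈ 21.5 kN (tensile)

If the supports were absent, the total length change would be Σ αᵢΔT Lᵢ = 11.5×10⁻⁶×30×775 + 16.6×10⁻⁶×30×600 = 0.5662 mm.
Since the ends are fixed, an axial force P builds up, equal in every segment, with P · Σ Lᵢ/(AᵢEᵢ) = δ_free.
Σ Lᵢ/(AᵢEᵢ) = 775/(1300×35×10³) + 600/(325×198×10³) = 2.636×10⁻⁵ mm/N.
Hence P = δ_free / Σ(L/AE) = 0.5662/2.636×10⁻⁵ = 21.48 kN (tensile).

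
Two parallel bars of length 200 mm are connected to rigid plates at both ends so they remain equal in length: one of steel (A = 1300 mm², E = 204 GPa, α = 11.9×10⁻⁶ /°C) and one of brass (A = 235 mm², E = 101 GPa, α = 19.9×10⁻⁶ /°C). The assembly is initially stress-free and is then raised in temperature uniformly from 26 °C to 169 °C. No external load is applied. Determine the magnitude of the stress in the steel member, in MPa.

Equilibrium of a rigid end plate with no external load gives equal and opposite internal forces ±P in the two members. Since α_{brass} > α_{steel}, heating drives the brass into compression and the steel into tension.
Setting the final lengths equal and cancelling L: (α₁ − α₂)ΔT = P/(A₁E₁) + P/(A₂E₂).
|α₁ − α₂|·ΔT = 8×10⁻⁶ × 143 = 0.001144.
1/(A₁E₁) + 1/(A₂E₂) = 1/(1300×204×10³) + 1/(235×101×10³) = 4.59×10⁻⁸ N⁻¹.
P = 0.001144 / 4.59×10⁻⁸ = 24920 N = 24.92 kN.
σ_{steel} = P/A₁ = 24920/1300 = 19.17 MPa, tensile.

σ ≈ 19.2 MPa (tensile)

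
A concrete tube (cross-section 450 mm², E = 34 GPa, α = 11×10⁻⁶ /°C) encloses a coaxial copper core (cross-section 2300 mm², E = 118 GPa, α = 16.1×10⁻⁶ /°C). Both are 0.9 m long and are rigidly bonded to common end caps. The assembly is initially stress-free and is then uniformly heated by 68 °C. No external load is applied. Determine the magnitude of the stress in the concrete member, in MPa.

The copper has the larger α, so on heating it would change length more than the concrete if both were free. The rigid plates force a common final length, so the copper is put into compression and the concrete into tension, with equal and opposite forces P (no external load).
Setting the final lengths equal and cancelling L: (α₁ − α₂)ΔT = P/(A₁E₁) + P/(A₂E₂).
|α₁ − α₂|·ΔT = 5.1×10⁻⁶ × 68 = 0.0003468.
1/(A₁E₁) + 1/(A₂E₂) = 1/(450×34×10³) + 1/(2300×118×10³) = 6.904×10⁻⁸ N⁻¹.
P = 0.0003468 / 6.904×10⁻⁸ = 5023 N = 5.023 kN.
σ_{concrete} = P/A₁ = 5023/450 = 11.16 MPa, tensile.

σ ≈ 11.2 MPa (tensile)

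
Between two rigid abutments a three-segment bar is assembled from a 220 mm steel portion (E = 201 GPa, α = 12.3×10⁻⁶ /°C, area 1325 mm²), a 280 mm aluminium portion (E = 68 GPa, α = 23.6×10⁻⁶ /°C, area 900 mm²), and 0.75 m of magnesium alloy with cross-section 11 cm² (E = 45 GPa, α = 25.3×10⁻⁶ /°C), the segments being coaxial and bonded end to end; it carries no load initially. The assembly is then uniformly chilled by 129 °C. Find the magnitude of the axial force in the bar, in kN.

Free thermal contraction of the whole bar: Σ αᵢΔT Lᵢ = 12.3×10⁻⁶×129×220 + 23.6×10⁻⁶×129×280 + 25.3×10⁻⁶×129×750 = 3.649 mm.
The walls prevent any net length change, so an axial force P (same in every segment) develops. Compatibility: P · Σ Lᵢ/(AᵢEᵢ) = δ_free.
Σ Lᵢ/(AᵢEᵢ) = 220/(1325×201×10³) + 280/(900×68×10³) + 750/(1100×45×10³) = 2.055×10⁻⁵ mm/N.
P = 3.649 / 2.055×10⁻⁵ = 177600 N = 177.6 kN, tensile.

P ≈ 178 kN (tensile)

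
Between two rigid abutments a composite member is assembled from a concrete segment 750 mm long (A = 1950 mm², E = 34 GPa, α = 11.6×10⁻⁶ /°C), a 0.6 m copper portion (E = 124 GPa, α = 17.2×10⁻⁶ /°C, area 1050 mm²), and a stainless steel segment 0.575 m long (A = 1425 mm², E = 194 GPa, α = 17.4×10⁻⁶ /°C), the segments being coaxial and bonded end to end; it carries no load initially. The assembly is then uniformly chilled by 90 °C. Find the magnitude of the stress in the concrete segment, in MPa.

If the supports were absent, the total length change would be Σ αᵢΔT Lᵢ = 11.6×10⁻⁶×90×750 + 17.2×10⁻⁶×90×600 + 17.4×10⁻⁶×90×575 = 2.612 mm.
The rigid supports impose zero overall length change; the single axial force P common to all segments must satisfy P Σ Lᵢ/(AᵢEᵢ) = δ_free.
The series flexibility is Σ Lᵢ/(AᵢEᵢ) = 750/(1950×34×10³) + 600/(1050×124×10³) + 575/(1425×194×10³) = 1.8×10⁻⁵ mm/N.
Hence P = δ_free / Σ(L/AE) = 2.612/1.8×10⁻⁵ = 145.1 kN (tensile).
σ_{concrete} = P / A = 145100 / 1950 = 74.42 MPa.

σ ≈ 74.4 MPa (tensile)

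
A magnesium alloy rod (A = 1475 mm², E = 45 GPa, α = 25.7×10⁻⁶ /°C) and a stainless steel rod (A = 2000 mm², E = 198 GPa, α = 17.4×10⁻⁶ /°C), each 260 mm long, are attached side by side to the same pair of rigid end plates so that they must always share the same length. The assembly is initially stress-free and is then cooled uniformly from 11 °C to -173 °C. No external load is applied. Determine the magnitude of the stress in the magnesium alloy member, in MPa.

σ ≈ 58.9 MPa (tensile)

Both members must finish at the same length. With the larger α, the magnesium alloy tends to over-contract; the plates restrain it, putting the magnesium alloy in tension and the stainless steel in compression. With no external load the two internal forces are equal and opposite, magnitude P.
Equating the net (thermal + elastic) strains gives |α₁ − α₂|·ΔT = P·[1/(A₁E₁) + 1/(A₂E₂)].
|α₁ − α₂|·ΔT = 8.3×10⁻⁶ × 184 = 0.001527.
1/(A₁E₁) + 1/(A₂E₂) = 1/(1475×45×10³) + 1/(2000×198×10³) = 1.759×10⁻⁸ N⁻¹.
So P = 0.001527 / 1.759×10⁻⁸ = 86.82 kN.
σ_{magnesium alloy} = P/A₁ = 86820/1475 = 58.86 MPa, tensile.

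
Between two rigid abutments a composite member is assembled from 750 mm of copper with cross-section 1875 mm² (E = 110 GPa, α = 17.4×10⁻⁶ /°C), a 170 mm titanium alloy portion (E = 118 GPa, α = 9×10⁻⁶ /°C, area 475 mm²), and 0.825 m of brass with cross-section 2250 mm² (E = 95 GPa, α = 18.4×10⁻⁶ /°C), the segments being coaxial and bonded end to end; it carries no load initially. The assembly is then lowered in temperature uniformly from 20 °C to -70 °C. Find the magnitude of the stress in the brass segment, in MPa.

With the walls removed the bar would change length by δ_free = Σ αᵢΔT Lᵢ = 17.4×10⁻⁶×90×750 + 9×10⁻⁶×90×170 + 18.4×10⁻⁶×90×825 = 2.678 mm.
Since the ends are fixed, an axial force P builds up, equal in every segment, with P · Σ Lᵢ/(AᵢEᵢ) = δ_free.
The series flexibility is Σ Lᵢ/(AᵢEᵢ) = 750/(1875×110×10³) + 170/(475×118×10³) + 825/(2250×95×10³) = 1.053×10⁻⁵ mm/N.
Hence P = δ_free / Σ(L/AE) = 2.678/1.053×10⁻⁵ = 254.4 kN (tensile).
σ_{brass} = P / A = 254400 / 2250 = 113.1 MPa.

σ ≈ 113 MPa (tensile)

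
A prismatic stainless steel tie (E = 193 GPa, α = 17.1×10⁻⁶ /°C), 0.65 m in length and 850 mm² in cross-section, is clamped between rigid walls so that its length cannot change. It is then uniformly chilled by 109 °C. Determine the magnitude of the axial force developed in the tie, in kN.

P ≈ 306 kN (tensile)

The ends cannot move, so σ = EαΔT = 193×10³ × 17.1×10⁻⁶ × 109 = 359.7 MPa.
Axial force P = σA = 359.7 × 850 = 305800 N = 305.8 kN, tensile.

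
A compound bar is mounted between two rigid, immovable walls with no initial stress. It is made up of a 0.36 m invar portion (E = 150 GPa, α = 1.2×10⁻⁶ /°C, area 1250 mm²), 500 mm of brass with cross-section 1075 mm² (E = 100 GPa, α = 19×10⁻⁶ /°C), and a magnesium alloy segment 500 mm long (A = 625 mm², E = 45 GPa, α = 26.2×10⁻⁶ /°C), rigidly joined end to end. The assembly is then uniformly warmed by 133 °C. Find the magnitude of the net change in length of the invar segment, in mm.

|ΔL| ≈ 0.184 mm

If the supports were absent, the total length change would be Σ αᵢΔT Lᵢ = 1.2×10⁻⁶×133×360 + 19×10⁻⁶×133×500 + 26.2×10⁻⁶×133×500 = 3.063 mm.
Since the ends are fixed, an axial force P builds up, equal in every segment, with P · Σ Lᵢ/(AᵢEᵢ) = δ_free.
The series flexibility is Σ Lᵢ/(AᵢEᵢ) = 360/(1250×150×10³) + 500/(1075×100×10³) + 500/(625×45×10³) = 2.435×10⁻⁵ mm/N.
P = 3.063 / 2.435×10⁻⁵ = 125800 N = 125.8 kN, compressive.
For the invar segment, free thermal change = 1.2×10⁻⁶×133×360 = 0.05746 mm and elastic change from P = 125800×360/(1250×150×10³) = 0.2415 mm; these oppose, so the net change is 0.184 mm (segment shortens).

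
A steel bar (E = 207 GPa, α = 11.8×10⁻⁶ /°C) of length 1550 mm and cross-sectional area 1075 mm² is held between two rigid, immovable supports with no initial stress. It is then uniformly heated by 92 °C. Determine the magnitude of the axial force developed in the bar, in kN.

The ends cannot move, so σ = EαΔT = 207×10³ × 11.8×10⁻⁶ × 92 = 224.7 MPa.
Then P = σA = 224.7 × 1075 mm² = 241.6 kN, compressive.

P ≈ 242 kN (compressive)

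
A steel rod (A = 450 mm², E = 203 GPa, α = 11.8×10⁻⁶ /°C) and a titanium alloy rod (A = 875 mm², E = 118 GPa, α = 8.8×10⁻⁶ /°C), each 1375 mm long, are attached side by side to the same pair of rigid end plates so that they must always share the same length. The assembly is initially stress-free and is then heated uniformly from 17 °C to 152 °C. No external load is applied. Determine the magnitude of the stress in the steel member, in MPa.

σ ≈ 43.6 MPa (compressive)

Equilibrium of a rigid end plate with no external load gives equal and opposite internal forces ±P in the two members. Since α_{steel} > α_{titanium alloy}, heating drives the steel into compression and the titanium alloy into tension.
Setting the final lengths equal and cancelling L: (α₁ − α₂)ΔT = P/(A₁E₁) + P/(A₂E₂).
|α₁ − α₂|·ΔT = 3×10⁻⁶ × 135 = 0.000405.
1/(A₁E₁) + 1/(A₂E₂) = 1/(450×203×10³) + 1/(875×118×10³) = 2.063×10⁻⁸ N⁻¹.
P = 0.000405 / 2.063×10⁻⁸ = 19630 N = 19.63 kN.
σ_{steel} = P/A₁ = 19630/450 = 43.62 MPa, compressive.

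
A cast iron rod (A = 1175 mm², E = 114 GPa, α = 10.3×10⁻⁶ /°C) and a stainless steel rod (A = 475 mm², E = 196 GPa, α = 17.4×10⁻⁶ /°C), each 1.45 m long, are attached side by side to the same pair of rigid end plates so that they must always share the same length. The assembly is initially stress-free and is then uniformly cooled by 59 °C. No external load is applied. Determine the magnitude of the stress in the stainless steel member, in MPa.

Equilibrium of a rigid end plate with no external load gives equal and opposite internal forces ±P in the two members. Since α_{stainless steel} > α_{cast iron}, cooling drives the stainless steel into tension and the cast iron into compression.
Equating the net (thermal + elastic) strains gives |α₁ − α₂|·ΔT = P·[1/(A₁E₁) + 1/(A₂E₂)].
|α₁ − α₂|·ΔT = 7.1×10⁻⁶ × 59 = 0.0004189.
1/(A₁E₁) + 1/(A₂E₂) = 1/(1175×114×10³) + 1/(475×196×10³) = 1.821×10⁻⁸ N⁻¹.
So P = 0.0004189 / 1.821×10⁻⁸ = 23.01 kN.
σ_{stainless steel} = P/A₂ = 23010/475 = 48.44 MPa, tensile.

σ ≈ 48.4 MPa (tensile)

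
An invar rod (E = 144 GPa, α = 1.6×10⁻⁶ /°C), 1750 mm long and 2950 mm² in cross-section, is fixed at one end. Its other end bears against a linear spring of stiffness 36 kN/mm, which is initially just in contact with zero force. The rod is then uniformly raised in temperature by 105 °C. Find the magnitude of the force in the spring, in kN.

The unrestrained thermal change is αΔT L = 1.6×10⁻⁶ × 105 × 1750 = 0.294 mm.
Let P be the compressive force at the spring. The rod shortens elastically by PL/(AE) and the spring compresses by P/k; together these equal δ_free.
So P = δ_free / [L/(AE) + 1/k] = 0.294 / [ 1750/(2950×144×10³) + 1/(36×10³) ].
P = 0.294 / 3.19×10⁻⁵ = 9217 N.

P ≈ 9.22 kN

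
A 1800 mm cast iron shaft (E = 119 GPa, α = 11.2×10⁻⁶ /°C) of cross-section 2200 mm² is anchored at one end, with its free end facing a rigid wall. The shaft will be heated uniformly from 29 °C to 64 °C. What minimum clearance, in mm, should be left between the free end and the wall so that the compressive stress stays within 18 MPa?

g ≈ 0.433 mm

Free expansion if unrestrained: δ_free = αΔT L = 11.2×10⁻⁶ × 35 × 1800 = 0.7056 mm.
At the allowable stress the elastic shortening the wall may impose is σL/E = 18 × 1800 / (119×10³) = 0.2723 mm.
So the gap has to take up the difference, g_min = δ_free − σL/E = 0.7056 − 0.2723 = 0.4333 mm.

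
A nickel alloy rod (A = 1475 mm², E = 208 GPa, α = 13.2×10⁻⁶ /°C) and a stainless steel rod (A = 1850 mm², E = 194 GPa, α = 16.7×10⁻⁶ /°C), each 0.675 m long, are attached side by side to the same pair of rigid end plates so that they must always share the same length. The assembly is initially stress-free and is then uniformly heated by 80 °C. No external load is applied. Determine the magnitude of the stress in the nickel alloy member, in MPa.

The stainless steel has the larger α, so on heating it would change length more than the nickel alloy if both were free. The rigid plates force a common final length, so the stainless steel is put into compression and the nickel alloy into tension, with equal and opposite forces P (no external load).
Compatibility of the two members (thermal + elastic change equal): (α₁ − α₂)ΔT = P·[1/(A₁E₁) + 1/(A₂E₂)].
|α₁ − α₂|·ΔT = 3.5×10⁻⁶ × 80 = 0.00028.
1/(A₁E₁) + 1/(A₂E₂) = 1/(1475×208×10³) + 1/(1850×194×10³) = 6.046×10⁻⁹ N⁻¹.
So P = 0.00028 / 6.046×10⁻⁹ = 46.31 kN.
σ_{nickel alloy} = P/A₁ = 46310/1475 = 31.4 MPa, tensile.

σ ≈ 31.4 MPa (tensile)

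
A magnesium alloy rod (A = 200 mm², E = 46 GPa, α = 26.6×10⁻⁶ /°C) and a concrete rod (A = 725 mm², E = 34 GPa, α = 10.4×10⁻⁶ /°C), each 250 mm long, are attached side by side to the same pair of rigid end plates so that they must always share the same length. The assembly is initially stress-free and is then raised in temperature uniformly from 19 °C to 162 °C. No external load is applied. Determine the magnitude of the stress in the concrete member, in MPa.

Equilibrium of a rigid end plate with no external load gives equal and opposite internal forces ±P in the two members. Since α_{magnesium alloy} > α_{concrete}, heating drives the magnesium alloy into compression and the concrete into tension.
Equating the net (thermal + elastic) strains gives |α₁ − α₂|·ΔT = P·[1/(A₁E₁) + 1/(A₂E₂)].
|α₁ − α₂|·ΔT = 16.2×10⁻⁶ × 143 = 0.002317.
1/(A₁E₁) + 1/(A₂E₂) = 1/(200×46×10³) + 1/(725×34×10³) = 1.493×10⁻⁷ N⁻¹.
So P = 0.002317 / 1.493×10⁻⁷ = 15.52 kN.
σ_{concrete} = P/A₂ = 15520/725 = 21.41 MPa, tensile.

σ ≈ 21.4 MPa (tensile)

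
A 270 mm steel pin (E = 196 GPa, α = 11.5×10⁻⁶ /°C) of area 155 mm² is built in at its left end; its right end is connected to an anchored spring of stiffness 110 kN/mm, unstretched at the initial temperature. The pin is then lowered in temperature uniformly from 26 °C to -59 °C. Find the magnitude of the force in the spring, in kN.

P ≈ 14.7 kN

The unrestrained thermal change is αΔT L = 11.5×10⁻⁶ × 85 × 270 = 0.2639 mm.
With a force P in the spring, the elastic change of the pin is PL/(AE) and that of the spring is P/k; compatibility requires their sum to equal δ_free.
P [ L/(AE) + 1/k ] = δ_free → P [ 270/(155×196×10³) + 1/(110×10³) ] = 0.2639.
P = 0.2639 / 1.798×10⁻⁵ = 14680 N.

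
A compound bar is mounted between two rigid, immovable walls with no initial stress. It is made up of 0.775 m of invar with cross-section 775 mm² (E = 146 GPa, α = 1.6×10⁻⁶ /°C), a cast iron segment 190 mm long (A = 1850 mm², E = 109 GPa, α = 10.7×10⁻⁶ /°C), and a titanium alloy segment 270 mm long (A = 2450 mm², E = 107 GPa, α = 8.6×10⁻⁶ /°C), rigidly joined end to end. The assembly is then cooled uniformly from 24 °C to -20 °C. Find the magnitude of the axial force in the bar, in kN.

P ≈ 27.9 kN (tensile)

If the supports were absent, the total length change would be Σ αᵢΔT Lᵢ = 1.6×10⁻⁶×44×775 + 10.7×10⁻⁶×44×190 + 8.6×10⁻⁶×44×270 = 0.2462 mm.
The rigid supports impose zero overall length change; the single axial force P common to all segments must satisfy P Σ Lᵢ/(AᵢEᵢ) = δ_free.
The series flexibility is Σ Lᵢ/(AᵢEᵢ) = 775/(775×146×10³) + 190/(1850×109×10³) + 270/(2450×107×10³) = 8.821×10⁻⁶ mm/N.
So P = 0.2462 / 8.821×10⁻⁶ = 27.91 kN, tensile.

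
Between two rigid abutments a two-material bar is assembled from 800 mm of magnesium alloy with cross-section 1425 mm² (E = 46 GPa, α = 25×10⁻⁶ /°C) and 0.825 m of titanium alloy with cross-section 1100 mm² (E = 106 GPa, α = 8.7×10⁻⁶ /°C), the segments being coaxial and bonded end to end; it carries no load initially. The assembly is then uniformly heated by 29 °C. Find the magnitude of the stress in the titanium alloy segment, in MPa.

If the supports were absent, the total length change would be Σ αᵢΔT Lᵢ = 25×10⁻⁶×29×800 + 8.7×10⁻⁶×29×825 = 0.7881 mm.
The walls prevent any net length change, so an axial force P (same in every segment) develops. Compatibility: P · Σ Lᵢ/(AᵢEᵢ) = δ_free.
The series flexibility is Σ Lᵢ/(AᵢEᵢ) = 800/(1425×46×10³) + 825/(1100×106×10³) = 1.928×10⁻⁵ mm/N.
So P = 0.7881 / 1.928×10⁻⁵ = 40.88 kN, compressive.
σ_{titanium alloy} = P / A = 40880 / 1100 = 37.16 MPa.

σ ≈ 37.2 MPa (compressive)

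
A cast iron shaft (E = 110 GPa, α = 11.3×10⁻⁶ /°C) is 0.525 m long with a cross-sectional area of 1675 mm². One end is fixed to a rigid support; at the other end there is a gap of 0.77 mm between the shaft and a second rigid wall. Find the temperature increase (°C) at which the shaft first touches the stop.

Contact occurs when the free expansion equals the gap: αΔT L = 0.77 mm.
ΔT = 0.77 / (11.3×10⁻⁶ × 525) = 129.8 °C.

ΔT ≈ 130 °C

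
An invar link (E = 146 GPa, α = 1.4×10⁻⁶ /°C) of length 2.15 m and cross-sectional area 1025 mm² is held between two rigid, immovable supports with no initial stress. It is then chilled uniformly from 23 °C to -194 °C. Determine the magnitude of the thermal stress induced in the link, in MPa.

Because both ends are immovable the net strain is zero, and the suppressed thermal strain is αΔT = 1.4×10⁻⁶ × 217 = 303.8×10⁻⁶.
σ = EαΔT = 146×10³ × 1.4×10⁻⁶ × 217 = 44.35 MPa (tensile; the link is trying to contract).

σ ≈ 44.4 MPa (tensile)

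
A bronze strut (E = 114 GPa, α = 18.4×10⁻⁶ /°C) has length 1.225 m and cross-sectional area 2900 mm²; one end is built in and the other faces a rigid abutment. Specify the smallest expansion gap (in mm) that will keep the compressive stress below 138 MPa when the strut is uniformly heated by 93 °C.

With no wall the strut would lengthen by αΔT L = 18.4×10⁻⁶ × 93 × 1225 = 2.096 mm.
A stress of 138 MPa corresponds to the wall pushing the strut back by σL/E = 138×1225/(114×10³) = 1.483 mm.
The gap must absorb the remainder: g_min = 2.096 − 1.483 = 0.6133 mm.

g ≈ 0.613 mm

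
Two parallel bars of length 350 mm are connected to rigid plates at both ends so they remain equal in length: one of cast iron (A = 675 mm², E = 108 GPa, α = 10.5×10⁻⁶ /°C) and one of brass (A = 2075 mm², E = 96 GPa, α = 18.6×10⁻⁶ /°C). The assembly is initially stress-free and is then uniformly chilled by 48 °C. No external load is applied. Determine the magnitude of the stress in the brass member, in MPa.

Equilibrium of a rigid end plate with no external load gives equal and opposite internal forces ±P in the two members. Since α_{brass} > α_{cast iron}, cooling drives the brass into tension and the cast iron into compression.
Equating the net (thermal + elastic) strains gives |α₁ − α₂|·ΔT = P·[1/(A₁E₁) + 1/(A₂E₂)].
|α₁ − α₂|·ΔT = 8.1×10⁻⁶ × 48 = 0.0003888.
1/(A₁E₁) + 1/(A₂E₂) = 1/(675×108×10³) + 1/(2075×96×10³) = 1.874×10⁻⁸ N⁻¹.
P = 0.0003888 / 1.874×10⁻⁸ = 20750 N = 20.75 kN.
σ_{brass} = P/A₂ = 20750/2075 = 10 MPa, tensile.

σ ≈ 10 MPa (tensile)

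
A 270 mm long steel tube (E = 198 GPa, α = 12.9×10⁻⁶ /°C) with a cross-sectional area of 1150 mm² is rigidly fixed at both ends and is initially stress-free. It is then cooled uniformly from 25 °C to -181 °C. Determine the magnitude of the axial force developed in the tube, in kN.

P ≈ 605 kN (tensile)

With zero net strain, σ = E·αΔT = 198 GPa × 12.9×10⁻⁶ × 206 = 526.2 MPa.
Axial force P = σA = 526.2 × 1150 = 605100 N = 605.1 kN, tensile.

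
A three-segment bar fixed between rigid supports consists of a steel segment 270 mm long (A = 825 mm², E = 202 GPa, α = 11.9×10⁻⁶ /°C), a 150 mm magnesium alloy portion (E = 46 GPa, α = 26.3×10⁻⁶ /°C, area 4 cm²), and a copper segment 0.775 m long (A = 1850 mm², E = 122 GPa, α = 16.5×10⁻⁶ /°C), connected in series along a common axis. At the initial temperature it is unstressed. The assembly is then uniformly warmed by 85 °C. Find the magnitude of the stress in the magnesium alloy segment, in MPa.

σ ≈ 321 MPa (compressive)

Free thermal expansion of the whole bar: Σ αᵢΔT Lᵢ = 11.9×10⁻⁶×85×270 + 26.3×10⁻⁶×85×150 + 16.5×10⁻⁶×85×775 = 1.695 mm.
The walls prevent any net length change, so an axial force P (same in every segment) develops. Compatibility: P · Σ Lᵢ/(AᵢEᵢ) = δ_free.
The series flexibility is Σ Lᵢ/(AᵢEᵢ) = 270/(825×202×10³) + 150/(400×46×10³) + 775/(1850×122×10³) = 1.321×10⁻⁵ mm/N.
P = 1.695 / 1.321×10⁻⁵ = 128400 N = 128.4 kN, compressive.
σ_{magnesium alloy} = P / A = 128400 / 400 = 320.9 MPa.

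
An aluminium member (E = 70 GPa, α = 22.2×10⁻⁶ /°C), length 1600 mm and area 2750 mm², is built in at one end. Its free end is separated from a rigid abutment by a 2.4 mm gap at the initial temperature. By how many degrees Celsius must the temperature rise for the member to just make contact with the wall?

The gap closes when αΔT L = 2.4 mm, since the member is still unstressed at that instant.
So ΔT = g/(αL) = 2.4/(22.2×10⁻⁶ × 1600) = 67.57 °C.

ΔT ≈ 67.6 °C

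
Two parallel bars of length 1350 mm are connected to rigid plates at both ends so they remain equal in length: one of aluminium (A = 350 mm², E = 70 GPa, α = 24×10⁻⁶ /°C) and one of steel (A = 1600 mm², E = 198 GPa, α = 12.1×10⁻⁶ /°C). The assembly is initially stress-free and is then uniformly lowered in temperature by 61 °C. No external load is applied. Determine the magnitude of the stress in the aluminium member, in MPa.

σ ≈ 47.2 MPa (tensile)

The aluminium has the larger α, so on cooling it would change length more than the steel if both were free. The rigid plates force a common final length, so the aluminium is put into tension and the steel into compression, with equal and opposite forces P (no external load).
Compatibility of the two members (thermal + elastic change equal): (α₁ − α₂)ΔT = P·[1/(A₁E₁) + 1/(A₂E₂)].
|α₁ − α₂|·ΔT = 11.9×10⁻⁶ × 61 = 0.0007259.
1/(A₁E₁) + 1/(A₂E₂) = 1/(350×70×10³) + 1/(1600×198×10³) = 4.397×10⁻⁸ N⁻¹.
P = 0.0007259 / 4.397×10⁻⁸ = 16510 N = 16.51 kN.
σ_{aluminium} = P/A₁ = 16510/350 = 47.17 MPa, tensile.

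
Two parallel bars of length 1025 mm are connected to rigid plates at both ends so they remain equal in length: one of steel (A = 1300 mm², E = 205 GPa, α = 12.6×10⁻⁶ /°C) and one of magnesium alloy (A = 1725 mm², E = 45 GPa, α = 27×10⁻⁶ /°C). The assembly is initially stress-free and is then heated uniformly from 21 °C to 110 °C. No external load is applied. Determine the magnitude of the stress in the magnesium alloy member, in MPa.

σ ≈ 44.7 MPa (compressive)

The magnesium alloy has the larger α, so on heating it would change length more than the steel if both were free. The rigid plates force a common final length, so the magnesium alloy is put into compression and the steel into tension, with equal and opposite forces P (no external load).
Compatibility of the two members (thermal + elastic change equal): (α₁ − α₂)ΔT = P·[1/(A₁E₁) + 1/(A₂E₂)].
|α₁ − α₂|·ΔT = 14.4×10⁻⁶ × 89 = 0.001282.
1/(A₁E₁) + 1/(A₂E₂) = 1/(1300×205×10³) + 1/(1725×45×10³) = 1.663×10⁻⁸ N⁻¹.
P = 0.001282 / 1.663×10⁻⁸ = 77040 N = 77.04 kN.
σ_{magnesium alloy} = P/A₂ = 77040/1725 = 44.66 MPa, compressive.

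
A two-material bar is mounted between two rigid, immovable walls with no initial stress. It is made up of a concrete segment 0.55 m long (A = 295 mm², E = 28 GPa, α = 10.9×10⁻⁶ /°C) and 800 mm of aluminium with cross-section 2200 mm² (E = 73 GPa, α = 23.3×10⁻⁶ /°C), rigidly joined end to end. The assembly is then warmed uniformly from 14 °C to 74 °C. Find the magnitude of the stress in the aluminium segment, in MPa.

If the supports were absent, the total length change would be Σ αᵢΔT Lᵢ = 10.9×10⁻⁶×60×550 + 23.3×10⁻⁶×60×800 = 1.478 mm.
The walls prevent any net length change, so an axial force P (same in every segment) develops. Compatibility: P · Σ Lᵢ/(AᵢEᵢ) = δ_free.
Σ Lᵢ/(AᵢEᵢ) = 550/(295×28×10³) + 800/(2200×73×10³) = 7.157×10⁻⁵ mm/N.
So P = 1.478 / 7.157×10⁻⁵ = 20.65 kN, compressive.
σ_{aluminium} = P / A = 20650 / 2200 = 9.388 MPa.

σ ≈ 9.39 MPa (compressive)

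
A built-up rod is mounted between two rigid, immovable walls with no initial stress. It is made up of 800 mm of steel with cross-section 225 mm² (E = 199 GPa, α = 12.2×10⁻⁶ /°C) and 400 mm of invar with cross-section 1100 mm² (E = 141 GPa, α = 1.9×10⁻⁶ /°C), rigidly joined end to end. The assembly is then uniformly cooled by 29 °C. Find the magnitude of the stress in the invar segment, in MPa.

Free thermal contraction of the whole bar: Σ αᵢΔT Lᵢ = 12.2×10⁻⁶×29×800 + 1.9×10⁻⁶×29×400 = 0.3051 mm.
The rigid supports impose zero overall length change; the single axial force P common to all segments must satisfy P Σ Lᵢ/(AᵢEᵢ) = δ_free.
The series flexibility is Σ Lᵢ/(AᵢEᵢ) = 800/(225×199×10³) + 400/(1100×141×10³) = 2.045×10⁻⁵ mm/N.
P = 0.3051 / 2.045×10⁻⁵ = 14920 N = 14.92 kN, tensile.
σ_{invar} = P / A = 14920 / 1100 = 13.56 MPa.

σ ≈ 13.6 MPa (tensile)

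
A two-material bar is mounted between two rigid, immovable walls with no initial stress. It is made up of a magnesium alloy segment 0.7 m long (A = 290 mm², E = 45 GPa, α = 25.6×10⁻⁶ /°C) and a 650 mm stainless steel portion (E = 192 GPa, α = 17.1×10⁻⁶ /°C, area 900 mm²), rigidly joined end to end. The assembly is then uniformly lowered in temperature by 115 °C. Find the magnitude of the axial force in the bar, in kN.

Free thermal contraction of the whole bar: Σ αᵢΔT Lᵢ = 25.6×10⁻⁶×115×700 + 17.1×10⁻⁶×115×650 = 3.339 mm.
Since the ends are fixed, an axial force P builds up, equal in every segment, with P · Σ Lᵢ/(AᵢEᵢ) = δ_free.
Σ Lᵢ/(AᵢEᵢ) = 700/(290×45×10³) + 650/(900×192×10³) = 5.74×10⁻⁵ mm/N.
P = 3.339 / 5.74×10⁻⁵ = 58170 N = 58.17 kN, tensile.

P ≈ 58.2 kN (tensile)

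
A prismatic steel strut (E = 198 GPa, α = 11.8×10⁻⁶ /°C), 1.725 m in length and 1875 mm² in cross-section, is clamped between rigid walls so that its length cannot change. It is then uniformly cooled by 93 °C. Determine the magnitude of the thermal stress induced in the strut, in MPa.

The supports are rigid, so the total axial strain is zero. The restrained thermal strain is ε = αΔT = 11.8×10⁻⁶ × 93 = 1097.4×10⁻⁶.
σ = EαΔT = 198×10³ × 11.8×10⁻⁶ × 93 = 217.3 MPa (tensile; the strut is trying to contract).

σ ≈ 217 MPa (tensile)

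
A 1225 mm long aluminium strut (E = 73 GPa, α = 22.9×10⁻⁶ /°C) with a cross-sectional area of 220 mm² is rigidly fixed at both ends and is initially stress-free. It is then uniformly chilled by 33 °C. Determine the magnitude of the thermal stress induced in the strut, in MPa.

With length fixed, the mechanical strain must cancel the thermal strain αΔT = 22.9×10⁻⁶ × 33 = 755.7×10⁻⁶.
Hence σ = E·αΔT = 73×10³ × 755.7×10⁻⁶ = 55.17 MPa, tensile.

σ ≈ 55.2 MPa (tensile)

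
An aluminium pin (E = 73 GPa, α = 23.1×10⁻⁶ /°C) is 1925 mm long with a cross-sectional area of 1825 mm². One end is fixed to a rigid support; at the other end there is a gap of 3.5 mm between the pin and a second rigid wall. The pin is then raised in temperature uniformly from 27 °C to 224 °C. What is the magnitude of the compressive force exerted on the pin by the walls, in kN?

P ≈ 364 kN

If the wall were absent the pin would grow by αΔT L = 23.1×10⁻⁶ × 197 × 1925 = 8.76 mm.
The gap closes (δ_free > 3.5 mm) and the wall then resists a further 8.76 − 3.5 = 5.26 mm of expansion.
So σ = E(δ_free − g)/L = 73×10³ × 5.26/1925 = 199.5 MPa.
P = σA = 199.5 × 1825 = 364 kN.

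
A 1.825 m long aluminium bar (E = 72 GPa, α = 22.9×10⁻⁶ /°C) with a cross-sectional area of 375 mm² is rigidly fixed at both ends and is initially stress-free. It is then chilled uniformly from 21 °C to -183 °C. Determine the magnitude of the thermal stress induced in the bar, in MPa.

σ ≈ 336 MPa (tensile)

With length fixed, the mechanical strain must cancel the thermal strain αΔT = 22.9×10⁻⁶ × 204 = 4671.6×10⁻⁶.
σ = EαΔT = 72×10³ × 22.9×10⁻⁶ × 204 = 336.4 MPa (tensile; the bar is trying to contract).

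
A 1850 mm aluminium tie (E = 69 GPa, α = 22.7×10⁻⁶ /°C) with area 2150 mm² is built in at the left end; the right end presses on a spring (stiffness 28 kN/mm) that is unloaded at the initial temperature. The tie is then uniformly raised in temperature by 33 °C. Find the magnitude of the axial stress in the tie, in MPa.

σ ≈ 13.4 MPa (compressive)

Free thermal expansion: δ_free = αΔT L = 22.7×10⁻⁶ × 33 × 1850 = 1.386 mm.
With a force P in the spring, the elastic change of the tie is PL/(AE) and that of the spring is P/k; compatibility requires their sum to equal δ_free.
P [ L/(AE) + 1/k ] = δ_free → P [ 1850/(2150×69×10³) + 1/(28×10³) ] = 1.386.
P = 1.386 / 4.818×10⁻⁵ = 28760 N.
σ = P/A = 28760/2150 = 13.38 MPa.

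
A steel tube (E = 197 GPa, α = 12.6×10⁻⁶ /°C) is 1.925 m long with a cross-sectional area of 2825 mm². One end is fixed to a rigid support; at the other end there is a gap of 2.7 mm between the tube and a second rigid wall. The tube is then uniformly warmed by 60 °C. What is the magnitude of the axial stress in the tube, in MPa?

σ ≈ 0 MPa

If the wall were absent the tube would grow by αΔT L = 12.6×10⁻⁶ × 60 × 1925 = 1.455 mm.
This is smaller than the 2.7 mm clearance, so the tube expands freely without reaching the stop — the stress is zero.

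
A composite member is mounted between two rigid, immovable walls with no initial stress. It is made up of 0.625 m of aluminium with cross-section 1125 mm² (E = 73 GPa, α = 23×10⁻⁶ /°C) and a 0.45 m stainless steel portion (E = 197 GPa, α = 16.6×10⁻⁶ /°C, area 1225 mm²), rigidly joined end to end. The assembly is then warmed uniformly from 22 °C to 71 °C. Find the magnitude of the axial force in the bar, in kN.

Free thermal expansion of the whole bar: Σ αᵢΔT Lᵢ = 23×10⁻⁶×49×625 + 16.6×10⁻⁶×49×450 = 1.07 mm.
The rigid supports impose zero overall length change; the single axial force P common to all segments must satisfy P Σ Lᵢ/(AᵢEᵢ) = δ_free.
The series flexibility is Σ Lᵢ/(AᵢEᵢ) = 625/(1125×73×10³) + 450/(1225×197×10³) = 9.475×10⁻⁶ mm/N.
Hence P = δ_free / Σ(L/AE) = 1.07/9.475×10⁻⁶ = 113 kN (compressive).

P ≈ 113 kN (compressive)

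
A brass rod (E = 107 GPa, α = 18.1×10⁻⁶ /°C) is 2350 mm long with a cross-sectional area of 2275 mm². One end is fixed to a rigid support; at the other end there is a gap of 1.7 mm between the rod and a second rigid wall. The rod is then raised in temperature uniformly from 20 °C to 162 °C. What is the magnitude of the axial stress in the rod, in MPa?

Unrestrained expansion: δ_free = αΔT L = 18.1×10⁻⁶ × 142 × 2350 = 6.04 mm.
After closing the 1.7 mm clearance, 6.04 − 1.7 = 4.34 mm of expansion remains to be suppressed by the wall.
That suppressed elongation corresponds to σ = E·Δ/L = 107×10³ × 4.34/2350 = 197.6 MPa.

σ ≈ 198 MPa (compressive)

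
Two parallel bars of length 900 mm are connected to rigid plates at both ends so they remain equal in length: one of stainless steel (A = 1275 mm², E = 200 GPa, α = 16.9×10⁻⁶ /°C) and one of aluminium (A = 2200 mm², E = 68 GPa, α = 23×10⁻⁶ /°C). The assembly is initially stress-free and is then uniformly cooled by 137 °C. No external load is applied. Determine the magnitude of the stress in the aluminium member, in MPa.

σ ≈ 35.8 MPa (tensile)

The aluminium has the larger α, so on cooling it would change length more than the stainless steel if both were free. The rigid plates force a common final length, so the aluminium is put into tension and the stainless steel into compression, with equal and opposite forces P (no external load).
Setting the final lengths equal and cancelling L: (α₁ − α₂)ΔT = P/(A₁E₁) + P/(A₂E₂).
|α₁ − α₂|·ΔT = 6.1×10⁻⁶ × 137 = 0.0008357.
1/(A₁E₁) + 1/(A₂E₂) = 1/(1275×200×10³) + 1/(2200×68×10³) = 1.061×10⁻⁸ N⁻¹.
So P = 0.0008357 / 1.061×10⁻⁸ = 78.79 kN.
σ_{aluminium} = P/A₂ = 78790/2200 = 35.82 MPa, tensile.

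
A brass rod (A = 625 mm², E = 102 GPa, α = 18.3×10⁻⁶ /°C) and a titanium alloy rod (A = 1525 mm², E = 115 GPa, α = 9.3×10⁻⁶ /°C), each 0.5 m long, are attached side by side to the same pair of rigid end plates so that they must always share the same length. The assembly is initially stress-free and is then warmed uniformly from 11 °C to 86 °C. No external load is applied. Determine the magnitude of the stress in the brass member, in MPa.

σ ≈ 50.5 MPa (compressive)

Equilibrium of a rigid end plate with no external load gives equal and opposite internal forces ±P in the two members. Since α_{brass} > α_{titanium alloy}, heating drives the brass into compression and the titanium alloy into tension.
Compatibility of the two members (thermal + elastic change equal): (α₁ − α₂)ΔT = P·[1/(A₁E₁) + 1/(A₂E₂)].
|α₁ − α₂|·ΔT = 9×10⁻⁶ × 75 = 0.000675.
1/(A₁E₁) + 1/(A₂E₂) = 1/(625×102×10³) + 1/(1525×115×10³) = 2.139×10⁻⁸ N⁻¹.
So P = 0.000675 / 2.139×10⁻⁸ = 31.56 kN.
σ_{brass} = P/A₁ = 31560/625 = 50.49 MPa, compressive.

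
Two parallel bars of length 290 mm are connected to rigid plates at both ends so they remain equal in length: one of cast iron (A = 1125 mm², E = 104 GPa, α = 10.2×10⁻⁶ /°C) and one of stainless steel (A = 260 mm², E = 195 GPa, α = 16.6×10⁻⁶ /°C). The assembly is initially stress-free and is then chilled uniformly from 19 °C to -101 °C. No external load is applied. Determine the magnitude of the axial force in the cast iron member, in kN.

P ≈ 27.2 kN (compressive in the cast iron)

Equilibrium of a rigid end plate with no external load gives equal and opposite internal forces ±P in the two members. Since α_{stainless steel} > α_{cast iron}, cooling drives the stainless steel into tension and the cast iron into compression.
Equating the net (thermal + elastic) strains gives |α₁ − α₂|·ΔT = P·[1/(A₁E₁) + 1/(A₂E₂)].
|α₁ − α₂|·ΔT = 6.4×10⁻⁶ × 120 = 0.000768.
1/(A₁E₁) + 1/(A₂E₂) = 1/(1125×104×10³) + 1/(260×195×10³) = 2.827×10⁻⁸ N⁻¹.
P = 0.000768 / 2.827×10⁻⁸ = 27170 N = 27.17 kN.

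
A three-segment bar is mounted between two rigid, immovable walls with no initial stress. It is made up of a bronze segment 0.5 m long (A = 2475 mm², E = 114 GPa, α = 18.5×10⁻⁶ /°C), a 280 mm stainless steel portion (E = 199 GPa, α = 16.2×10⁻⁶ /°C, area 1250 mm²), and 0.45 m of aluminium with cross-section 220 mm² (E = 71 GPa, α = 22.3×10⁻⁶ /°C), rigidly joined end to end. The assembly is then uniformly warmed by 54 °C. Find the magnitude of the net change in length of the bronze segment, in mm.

Free thermal expansion of the whole bar: Σ αᵢΔT Lᵢ = 18.5×10⁻⁶×54×500 + 16.2×10⁻⁶×54×280 + 22.3×10⁻⁶×54×450 = 1.286 mm.
The rigid supports impose zero overall length change; the single axial force P common to all segments must satisfy P Σ Lᵢ/(AᵢEᵢ) = δ_free.
The series flexibility is Σ Lᵢ/(AᵢEᵢ) = 500/(2475×114×10³) + 280/(1250×199×10³) + 450/(220×71×10³) = 3.171×10⁻⁵ mm/N.
Hence P = δ_free / Σ(L/AE) = 1.286/3.171×10⁻⁵ = 40.57 kN (compressive).
For the bronze segment, free thermal change = 18.5×10⁻⁶×54×500 = 0.4995 mm and elastic change from P = 40570×500/(2475×114×10³) = 0.07189 mm; these oppose, so the net change is 0.428 mm (segment lengthens).

|ΔL| ≈ 0.428 mm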